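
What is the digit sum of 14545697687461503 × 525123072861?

14545697687461503 × 525123072861 = 7638281466546926046001570083
Sum of its 28 digits: 117.

117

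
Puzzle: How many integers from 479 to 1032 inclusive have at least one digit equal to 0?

130

The integers in [479, 1032] that have at least one digit equal to 0: 480, 490, 500, 501, 502, 503, …, 1031, 1032.
130 qualify.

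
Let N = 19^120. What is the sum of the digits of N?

19^120 = 2821188561558006050182806325699651325904349317385522184850131166315238114862945518835835570975439814916967715430619167129237431101638511203016746250533601
Sum of its 154 digits: 631.

631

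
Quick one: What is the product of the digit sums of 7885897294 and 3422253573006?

2814

S(7885897294) = 7+8+8+5+8+9+7+2+9+4 = 67.
S(3422253573006) = 3+4+2+2+2+5+3+5+7+3+0+0+6 = 42.
67 · 42 = 2814.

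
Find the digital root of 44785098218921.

4+4+7+8+5+0+9+8+2+1+8+9+2+1 = 68
6+8 = 14
1+4 = 5

5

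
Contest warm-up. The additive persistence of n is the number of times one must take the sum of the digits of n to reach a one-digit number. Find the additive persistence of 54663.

2

54663 → 24 → 6 (2 steps)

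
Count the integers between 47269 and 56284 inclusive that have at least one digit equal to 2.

3184

The integers in [47269, 56284] that have at least one digit equal to 2: 47269, 47270, 47271, 47272, 47273, 47274, …, 56283, 56284.
3184 qualify.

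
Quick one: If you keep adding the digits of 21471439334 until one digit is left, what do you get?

5

2+1+4+7+1+4+3+9+3+3+4 = 41
4+1 = 5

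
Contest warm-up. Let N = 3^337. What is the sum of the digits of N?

3^337 = 61640029873696844587354495248467655238959604866138307074477812999899122146583802168656575797599660327192763477246946112810148535313507889074737242512454360455363
Sum of its 161 digits: 774.

774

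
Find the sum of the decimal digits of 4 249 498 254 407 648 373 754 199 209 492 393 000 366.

4+2+4+9+4+9+8+2+5+4+4+0+7+6+4+8+3+7+3+7+5+4+1+9+9+2+0+9+4+9+2+3+9+3+0+0+0+3+6+6 = 184

184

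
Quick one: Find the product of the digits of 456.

4×5×6 = 120

120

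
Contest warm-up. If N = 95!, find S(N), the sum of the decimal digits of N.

95! = 10329978488239059262599702099394727095397746340117372869212250571234293987594703124871765375385424468563282236864226607350415360000000000000000000000
Sum of its 149 digits: 585.

585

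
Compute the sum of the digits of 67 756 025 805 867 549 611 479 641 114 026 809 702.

169

6+7+7+5+6+0+2+5+8+0+5+8+6+7+5+4+9+6+1+1+4+7+9+6+4+1+1+1+4+0+2+6+8+0+9+7+0+2 = 169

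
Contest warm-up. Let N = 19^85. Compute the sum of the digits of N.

460

19^85 = 4943745220665013416622130055650473263726757930236695311442483036762574572597089739422226505532147191437533699
Sum of its 109 digits: 460.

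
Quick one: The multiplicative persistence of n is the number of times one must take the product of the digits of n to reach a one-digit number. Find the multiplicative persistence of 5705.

1

5705 → 0 (1 step)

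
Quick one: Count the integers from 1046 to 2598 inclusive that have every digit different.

767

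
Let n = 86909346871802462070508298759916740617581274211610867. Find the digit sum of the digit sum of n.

9

First digit sum: 243.
2+4+3 = 9.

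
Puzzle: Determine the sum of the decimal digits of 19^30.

163

19^30 = 230466617897195215045509519405933293401
Sum of its 39 digits: 163.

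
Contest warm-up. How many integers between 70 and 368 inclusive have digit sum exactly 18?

6

The integers in [70, 368] that have digit sum exactly 18: 99, 189, 198, 279, 288, 297.
6 qualify.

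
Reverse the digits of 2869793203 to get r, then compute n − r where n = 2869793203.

Reverse of 2869793203 is 3023979682.
2869793203 − 3023979682 = -154186479

-154186479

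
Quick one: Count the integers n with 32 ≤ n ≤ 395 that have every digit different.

The integers in [32, 395] that have every digit different: 32, 34, 35, 36, 37, 38, …, 394, 395.
274 qualify.

274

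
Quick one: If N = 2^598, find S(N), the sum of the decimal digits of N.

2^598 = 1037378892220248239628101965922790287753111558060609224998914332422663202853227036599926762236775948572049471652825197295598787768852943826971718708528490921765295450850377380921344
Sum of its 181 digits: 853.

853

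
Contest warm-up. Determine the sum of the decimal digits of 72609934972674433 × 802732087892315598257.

152

72609934972674433 × 802732087892315598257 = 58286324702340213138175524629683263281
Sum of its 38 digits: 152.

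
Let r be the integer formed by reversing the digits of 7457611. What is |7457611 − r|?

Reverse of 7457611 is 1167547.
|7457611 − 1167547| = 6290064

6290064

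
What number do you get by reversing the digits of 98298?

89289

Reversing 98298 gives 89289.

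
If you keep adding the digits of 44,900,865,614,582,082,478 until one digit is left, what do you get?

1

4+4+9+0+0+8+6+5+6+1+4+5+8+2+0+8+2+4+7+8 = 91
9+1 = 10
1+0 = 1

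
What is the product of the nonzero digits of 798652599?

7×9×8×6×5×2×5×9×9 = 12247200

12247200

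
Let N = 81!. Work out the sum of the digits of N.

486

81! = 5797126020747367985879734231578109105412357244731625958745865049716390179693892056256184534249745940480000000000000000000
Sum of its 121 digits: 486.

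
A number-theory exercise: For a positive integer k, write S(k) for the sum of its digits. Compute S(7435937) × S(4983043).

S(7435937) = 7+4+3+5+9+3+7 = 38.
S(4983043) = 4+9+8+3+0+4+3 = 31.
38 · 31 = 1178.

1178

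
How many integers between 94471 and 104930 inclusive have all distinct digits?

The integers in [94471, 104930] that have all distinct digits: 94501, 94502, 94503, 94506, 94507, 94508, …, 104927, 104928.
2117 qualify.

2117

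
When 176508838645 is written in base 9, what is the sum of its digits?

53

176508838645 in base 9 is 555535461167.
Digit sum: 5+5+5+5+3+5+4+6+1+1+6+7 = 53.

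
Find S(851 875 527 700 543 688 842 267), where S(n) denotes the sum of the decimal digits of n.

118

8+5+1+8+7+5+5+2+7+7+0+0+5+4+3+6+8+8+8+4+2+2+6+7 = 118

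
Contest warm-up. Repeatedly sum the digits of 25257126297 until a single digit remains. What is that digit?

3

2+5+2+5+7+1+2+6+2+9+7 = 48
4+8 = 12
1+2 = 3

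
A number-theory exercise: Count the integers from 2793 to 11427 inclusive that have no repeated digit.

3981

The integers in [2793, 11427] that have no repeated digit: 2793, 2794, 2795, 2796, 2798, 2801, …, 10986, 10987.
3981 qualify.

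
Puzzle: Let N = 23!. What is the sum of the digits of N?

99

23! = 25852016738884976640000
Sum of its 23 digits: 99.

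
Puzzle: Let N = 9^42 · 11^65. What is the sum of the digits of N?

9^42 · 11^65 = 587097095371244983111663943586856374524651646767116451945733727022018379062341139261132071768303543688726331
Sum of its 108 digits: 468.

468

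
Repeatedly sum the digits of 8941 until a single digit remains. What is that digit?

8+9+4+1 = 22
2+2 = 4
(Equivalently, 8941 mod 9 = 4.)

4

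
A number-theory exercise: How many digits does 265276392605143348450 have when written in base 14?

18

265276392605143348450 in base 14 is 89B2D4512D138B1430, which has 18 digits.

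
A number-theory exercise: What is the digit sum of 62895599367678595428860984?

158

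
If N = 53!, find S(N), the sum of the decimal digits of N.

279

53! = 4274883284060025564298013753389399649690343788366813724672000000000000
Sum of its 70 digits: 279.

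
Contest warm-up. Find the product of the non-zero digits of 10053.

1×5×3 = 15

15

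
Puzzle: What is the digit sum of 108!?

666

108! = 1324641819451828974499891837121832599810209360673358065686551152497461815091591578895743130235002378688844343005686404521144382704205360039762937774080000000000000000000000000
Sum of its 175 digits: 666.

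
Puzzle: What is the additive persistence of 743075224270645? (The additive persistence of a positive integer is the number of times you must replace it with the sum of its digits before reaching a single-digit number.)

3

743075224270645 → 58 → 13 → 4 (3 steps)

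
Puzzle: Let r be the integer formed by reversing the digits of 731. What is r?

137

Reversing 731 gives 137.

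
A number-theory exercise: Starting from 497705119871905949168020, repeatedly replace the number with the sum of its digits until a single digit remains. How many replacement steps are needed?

497705119871905949168020 → 112 → 4 (2 steps)

2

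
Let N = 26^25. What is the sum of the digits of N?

26^25 = 236773830007967588876795164938469376
Sum of its 36 digits: 197.

197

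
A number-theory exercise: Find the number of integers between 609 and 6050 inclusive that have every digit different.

The integers in [609, 6050] that have every digit different: 609, 610, 612, 613, 614, 615, …, 6048, 6049.
2829 qualify.

2829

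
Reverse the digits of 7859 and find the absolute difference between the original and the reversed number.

1728

Reverse of 7859 is 9587.
|7859 − 9587| = 1728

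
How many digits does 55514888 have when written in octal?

9

55514888 in base 8 is 323613410, which has 9 digits.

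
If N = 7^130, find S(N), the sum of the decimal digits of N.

7^130 = 72902966712682973099605321405322404946285479140585148545026416949232978455741748983083120534503031988954803249
Sum of its 110 digits: 493.

493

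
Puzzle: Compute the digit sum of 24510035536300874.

2+4+5+1+0+0+3+5+5+3+6+3+0+0+8+7+4 = 56

56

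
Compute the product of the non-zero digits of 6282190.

6×2×8×2×1×9 = 1728

1728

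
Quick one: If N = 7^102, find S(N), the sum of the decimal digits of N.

7^102 = 158489348971613141575887740685910623732002956746326644645760871238192881522209474940049
Sum of its 87 digits: 397.

397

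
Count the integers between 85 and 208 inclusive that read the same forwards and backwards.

The integers in [85, 208] that read the same forwards and backwards: 88, 99, 101, 111, 121, 131, …, 191, 202.
13 qualify.

13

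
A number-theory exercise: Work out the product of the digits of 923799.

30618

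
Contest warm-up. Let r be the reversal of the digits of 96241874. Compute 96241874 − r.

48427605

Reverse of 96241874 is 47814269.
96241874 − 47814269 = 48427605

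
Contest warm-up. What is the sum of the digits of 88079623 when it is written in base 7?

31

88079623 in base 7 is 2116443622.
Digit sum: 2+1+1+6+4+4+3+6+2+2 = 31.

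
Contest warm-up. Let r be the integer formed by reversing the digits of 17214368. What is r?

86341271

Reversing 17214368 gives 86341271.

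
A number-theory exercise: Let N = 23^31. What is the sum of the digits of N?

23^31 = 1635170022196481349560959748587682926364327
Sum of its 43 digits: 203.

203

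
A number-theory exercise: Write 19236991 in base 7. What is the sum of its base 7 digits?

19236991 in base 7 is 322340344.
Digit sum: 3+2+2+3+4+0+3+4+4 = 25.

25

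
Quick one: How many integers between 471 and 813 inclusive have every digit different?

250

The integers in [471, 813] that have every digit different: 471, 472, 473, 475, 476, 478, …, 812, 813.
250 qualify.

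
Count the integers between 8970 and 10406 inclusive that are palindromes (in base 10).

16

The integers in [8970, 10406] that are palindromes (in base 10): 8998, 9009, 9119, 9229, 9339, 9449, …, 10301, 10401.
16 qualify.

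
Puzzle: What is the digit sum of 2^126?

2^126 = 85070591730234615865843651857942052864
Sum of its 38 digits: 172.

172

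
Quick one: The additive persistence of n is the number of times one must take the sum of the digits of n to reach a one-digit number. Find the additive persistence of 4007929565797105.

4007929565797105 → 76 → 13 → 4 (3 steps)

3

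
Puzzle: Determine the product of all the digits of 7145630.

7×1×4×5×6×3×0 = 0

0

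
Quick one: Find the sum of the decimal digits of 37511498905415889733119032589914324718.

3+7+5+1+1+4+9+8+9+0+5+4+1+5+8+8+9+7+3+3+1+1+9+0+3+2+5+8+9+9+1+4+3+2+4+7+1+8 = 177

177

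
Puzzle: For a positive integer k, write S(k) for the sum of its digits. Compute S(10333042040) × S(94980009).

780

S(10333042040) = 1+0+3+3+3+0+4+2+0+4+0 = 20.
S(94980009) = 9+4+9+8+0+0+0+9 = 39.
20 · 39 = 780.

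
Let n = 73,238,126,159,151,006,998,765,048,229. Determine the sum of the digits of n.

7+3+2+3+8+1+2+6+1+5+9+1+5+1+0+0+6+9+9+8+7+6+5+0+4+8+2+2+9 = 129

129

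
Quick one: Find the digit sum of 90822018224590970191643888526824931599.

179

9+0+8+2+2+0+1+8+2+2+4+5+9+0+9+7+0+1+9+1+6+4+3+8+8+8+5+2+6+8+2+4+9+3+1+5+9+9 = 179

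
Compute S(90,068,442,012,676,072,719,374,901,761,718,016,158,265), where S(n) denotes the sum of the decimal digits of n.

9+0+0+6+8+4+4+2+0+1+2+6+7+6+0+7+2+7+1+9+3+7+4+9+0+1+7+6+1+7+1+8+0+1+6+1+5+8+2+6+5 = 169

169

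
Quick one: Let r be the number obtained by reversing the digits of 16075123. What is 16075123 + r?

Reverse of 16075123 is 32157061.
16075123 + 32157061 = 48232184

48232184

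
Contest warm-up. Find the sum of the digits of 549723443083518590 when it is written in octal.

68

549723443083518590 in base 8 is 36410050742554521176.
Digit sum: 3+6+4+1+0+0+5+0+7+4+2+5+5+4+5+2+1+1+7+6 = 68.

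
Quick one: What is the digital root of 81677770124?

5

8+1+6+7+7+7+7+0+1+2+4 = 50
5+0 = 5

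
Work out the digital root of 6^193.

9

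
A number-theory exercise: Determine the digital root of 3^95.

The digital root of n equals n mod 9 (or 9 when 9 | n), so we need 3^95 mod 9.
3^95 ≡ 0 (mod 9), so the digital root is 9.

9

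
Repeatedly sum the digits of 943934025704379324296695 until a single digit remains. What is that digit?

9+4+3+9+3+4+0+2+5+7+0+4+3+7+9+3+2+4+2+9+6+6+9+5 = 115
1+1+5 = 7

7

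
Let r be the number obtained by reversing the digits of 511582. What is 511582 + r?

796697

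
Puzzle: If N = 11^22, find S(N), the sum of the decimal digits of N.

97

11^22 = 81402749386839761113321
Sum of its 23 digits: 97.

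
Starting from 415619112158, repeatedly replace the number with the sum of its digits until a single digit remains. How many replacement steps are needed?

2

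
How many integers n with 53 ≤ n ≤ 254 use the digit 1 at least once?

119

The integers in [53, 254] that use the digit 1 at least once: 61, 71, 81, 91, 100, 101, …, 241, 251.
119 qualify.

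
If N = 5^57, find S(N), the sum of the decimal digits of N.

215

5^57 = 6938893903907228377647697925567626953125
Sum of its 40 digits: 215.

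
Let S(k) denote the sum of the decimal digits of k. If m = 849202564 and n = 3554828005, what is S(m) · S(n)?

1600

S(849202564) = 8+4+9+2+0+2+5+6+4 = 40.
S(3554828005) = 3+5+5+4+8+2+8+0+0+5 = 40.
40 · 40 = 1600.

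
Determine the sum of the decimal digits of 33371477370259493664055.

103

3+3+3+7+1+4+7+7+3+7+0+2+5+9+4+9+3+6+6+4+0+5+5 = 103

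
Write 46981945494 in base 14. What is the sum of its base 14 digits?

68

46981945494 in base 14 is 23B9988378.
Digit sum: 2+3+11+9+9+8+8+3+7+8 = 68.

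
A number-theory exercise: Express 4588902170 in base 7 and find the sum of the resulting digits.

26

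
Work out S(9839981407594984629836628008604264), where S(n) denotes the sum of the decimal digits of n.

9+8+3+9+9+8+1+4+0+7+5+9+4+9+8+4+6+2+9+8+3+6+6+2+8+0+0+8+6+0+4+2+6+4 = 177

177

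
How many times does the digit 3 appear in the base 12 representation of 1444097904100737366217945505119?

1

1444097904100737366217945505119 in base 12 is A619582B0AB5888479593B046167.
The digit 3 appears 1 time.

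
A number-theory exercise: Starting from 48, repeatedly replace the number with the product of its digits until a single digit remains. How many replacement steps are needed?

48 → 32 → 6 (2 steps)

2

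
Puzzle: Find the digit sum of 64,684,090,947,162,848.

86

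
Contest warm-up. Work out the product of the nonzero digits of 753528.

7×5×3×5×2×8 = 8400

8400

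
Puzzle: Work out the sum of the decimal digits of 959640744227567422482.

99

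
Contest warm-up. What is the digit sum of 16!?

16! = 20922789888000
Sum of its 14 digits: 63.

63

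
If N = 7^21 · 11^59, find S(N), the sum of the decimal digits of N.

7^21 · 11^59 = 15460632768650580655544341436007566508868502241964418124561643749359015305028837
Sum of its 80 digits: 338.

338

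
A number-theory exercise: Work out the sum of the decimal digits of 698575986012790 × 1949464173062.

146

698575986012790 × 1949464173062 = 1361848856893394935905462980
Sum of its 28 digits: 146.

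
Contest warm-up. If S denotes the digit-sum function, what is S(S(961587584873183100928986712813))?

13

First digit sum: 148.
1+4+8 = 13.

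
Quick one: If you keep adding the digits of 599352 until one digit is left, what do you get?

6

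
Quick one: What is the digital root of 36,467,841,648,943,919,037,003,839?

3+6+4+6+7+8+4+1+6+4+8+9+4+3+9+1+9+0+3+7+0+0+3+8+3+9 = 125
1+2+5 = 8

8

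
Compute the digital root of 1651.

1+6+5+1 = 13
1+3 = 4

4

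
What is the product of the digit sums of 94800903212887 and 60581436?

S(94800903212887) = 9+4+8+0+0+9+0+3+2+1+2+8+8+7 = 61.
S(60581436) = 6+0+5+8+1+4+3+6 = 33.
61 · 33 = 2013.

2013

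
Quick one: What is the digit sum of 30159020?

3+0+1+5+9+0+2+0 = 20

20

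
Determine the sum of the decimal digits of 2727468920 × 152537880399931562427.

126

2727468920 × 152537880399931562427 = 416042327913490506646682268840
Sum of its 30 digits: 126.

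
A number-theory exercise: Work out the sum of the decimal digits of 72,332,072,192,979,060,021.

72

7+2+3+3+2+0+7+2+1+9+2+9+7+9+0+6+0+0+2+1 = 72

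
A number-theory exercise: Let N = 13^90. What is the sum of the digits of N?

13^90 = 17984638288961211871838956989189665890197130672912829203311075745019255958028927299020895173379216649
Sum of its 101 digits: 496.

496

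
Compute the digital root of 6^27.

9

The digital root of n equals n mod 9 (or 9 when 9 | n), so we need 6^27 mod 9.
6^27 ≡ 0 (mod 9), so the digital root is 9.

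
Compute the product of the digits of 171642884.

86016

1×7×1×6×4×2×8×8×4 = 86016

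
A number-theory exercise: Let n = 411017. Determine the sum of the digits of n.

4+1+1+0+1+7 = 14

14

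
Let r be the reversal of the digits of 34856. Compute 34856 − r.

Reverse of 34856 is 65843.
34856 − 65843 = -30987

-30987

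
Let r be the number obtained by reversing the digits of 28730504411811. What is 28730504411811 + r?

40541944915593

Reverse of 28730504411811 is 11811440503782.
28730504411811 + 11811440503782 = 40541944915593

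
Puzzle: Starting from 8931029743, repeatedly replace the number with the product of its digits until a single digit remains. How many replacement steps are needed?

8931029743 → 0 (1 step)

1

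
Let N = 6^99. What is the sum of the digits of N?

342

6^99 = 108886437250011817682781711193009636756190618412159145257178661061582856912896
Sum of its 78 digits: 342.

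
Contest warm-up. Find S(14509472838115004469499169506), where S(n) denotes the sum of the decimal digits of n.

1+4+5+0+9+4+7+2+8+3+8+1+1+5+0+0+4+4+6+9+4+9+9+1+6+9+5+0+6 = 130

130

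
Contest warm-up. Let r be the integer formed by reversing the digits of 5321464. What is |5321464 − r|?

Reverse of 5321464 is 4641235.
|5321464 − 4641235| = 680229

680229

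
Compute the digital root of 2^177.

The digital root of n equals n mod 9 (or 9 when 9 | n), so we need 2^177 mod 9.
2^177 ≡ 8 (mod 9), so the digital root is 8.

8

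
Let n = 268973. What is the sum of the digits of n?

35

2+6+8+9+7+3 = 35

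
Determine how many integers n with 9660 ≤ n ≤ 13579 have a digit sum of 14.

The integers in [9660, 13579] that have a digit sum of 14: 10049, 10058, 10067, 10076, 10085, 10094, …, 13541, 13550.
266 qualify.

266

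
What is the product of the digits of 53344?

5×3×3×4×4 = 720

720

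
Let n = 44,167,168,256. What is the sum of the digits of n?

50

4+4+1+6+7+1+6+8+2+5+6 = 50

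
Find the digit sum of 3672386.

3+6+7+2+3+8+6 = 35

35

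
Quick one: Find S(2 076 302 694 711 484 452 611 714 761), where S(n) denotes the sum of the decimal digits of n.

2+0+7+6+3+0+2+6+9+4+7+1+1+4+8+4+4+5+2+6+1+1+7+1+4+7+6+1 = 109

109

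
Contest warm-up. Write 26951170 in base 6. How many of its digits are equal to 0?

26951170 in base 6 is 2401353534.
The digit 0 appears 1 time.

1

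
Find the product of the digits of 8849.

2304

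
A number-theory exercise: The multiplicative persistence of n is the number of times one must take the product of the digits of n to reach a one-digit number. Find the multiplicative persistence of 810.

1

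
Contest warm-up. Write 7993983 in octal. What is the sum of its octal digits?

39

7993983 in base 8 is 36375177.
Digit sum: 3+6+3+7+5+1+7+7 = 39.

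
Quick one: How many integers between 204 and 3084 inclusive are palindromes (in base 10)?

100

The integers in [204, 3084] that are palindromes (in base 10): 212, 222, 232, 242, 252, 262, …, 2992, 3003.
100 qualify.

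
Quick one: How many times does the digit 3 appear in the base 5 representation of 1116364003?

1116364003 in base 5 is 4241242122003.
The digit 3 appears 1 time.

1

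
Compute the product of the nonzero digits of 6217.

84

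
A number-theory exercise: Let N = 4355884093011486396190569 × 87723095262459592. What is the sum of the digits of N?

198

4355884093011486396190569 × 87723095262459592 = 382111635243479019075317693348782093987848
Sum of its 42 digits: 198.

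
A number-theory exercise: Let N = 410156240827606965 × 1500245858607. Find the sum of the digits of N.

144

410156240827606965 × 1500245858607 = 615335201683432679475558397755
Sum of its 30 digits: 144.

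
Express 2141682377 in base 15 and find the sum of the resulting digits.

2141682377 in base 15 is C804C852.
Digit sum: 12+8+0+4+12+8+5+2 = 51.

51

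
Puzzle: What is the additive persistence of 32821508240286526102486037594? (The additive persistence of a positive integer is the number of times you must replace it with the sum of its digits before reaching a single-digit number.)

2

32821508240286526102486037594 → 113 → 5 (2 steps)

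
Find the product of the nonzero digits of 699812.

7776

6×9×9×8×1×2 = 7776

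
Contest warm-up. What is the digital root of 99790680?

3

9+9+7+9+0+6+8+0 = 48
4+8 = 12
1+2 = 3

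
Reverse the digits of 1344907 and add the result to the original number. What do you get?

Reverse of 1344907 is 7094431.
1344907 + 7094431 = 8439338

8439338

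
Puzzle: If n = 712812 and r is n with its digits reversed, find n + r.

Reverse of 712812 is 218217.
712812 + 218217 = 931029

931029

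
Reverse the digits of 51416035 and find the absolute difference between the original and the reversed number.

1645380

Reverse of 51416035 is 53061415.
|51416035 − 53061415| = 1645380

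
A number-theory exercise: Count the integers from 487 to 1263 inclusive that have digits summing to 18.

46

The integers in [487, 1263] that have digits summing to 18: 495, 549, 558, 567, 576, 585, …, 1188, 1197.
46 qualify.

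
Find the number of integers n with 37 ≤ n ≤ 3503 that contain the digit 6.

904

The integers in [37, 3503] that contain the digit 6: 46, 56, 60, 61, 62, 63, …, 3486, 3496.
904 qualify.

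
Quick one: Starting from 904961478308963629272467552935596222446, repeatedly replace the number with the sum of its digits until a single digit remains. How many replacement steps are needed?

3

904961478308963629272467552935596222446 → 191 → 11 → 2 (3 steps)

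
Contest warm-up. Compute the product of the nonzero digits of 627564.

10080

6×2×7×5×6×4 = 10080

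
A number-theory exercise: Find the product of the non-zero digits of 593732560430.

2041200

5×9×3×7×3×2×5×6×4×3 = 2041200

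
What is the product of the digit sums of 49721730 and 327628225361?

S(49721730) = 4+9+7+2+1+7+3+0 = 33.
S(327628225361) = 3+2+7+6+2+8+2+2+5+3+6+1 = 47.
33 · 47 = 1551.

1551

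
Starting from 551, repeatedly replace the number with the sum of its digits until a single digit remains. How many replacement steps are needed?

551 → 11 → 2 (2 steps)

2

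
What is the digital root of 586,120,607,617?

5+8+6+1+2+0+6+0+7+6+1+7 = 49
4+9 = 13
1+3 = 4

4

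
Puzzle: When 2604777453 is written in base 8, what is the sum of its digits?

2604777453 in base 8 is 23320337755.
Digit sum: 2+3+3+2+0+3+3+7+7+5+5 = 40.

40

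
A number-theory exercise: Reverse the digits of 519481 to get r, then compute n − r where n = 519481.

334566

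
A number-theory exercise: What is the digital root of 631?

1

6+3+1 = 10
1+0 = 1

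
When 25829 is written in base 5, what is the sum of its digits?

13

25829 in base 5 is 1311304.
Digit sum: 1+3+1+1+3+0+4 = 13.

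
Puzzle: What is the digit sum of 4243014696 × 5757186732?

81

4243014696 × 5757186732 = 24427827911492213472
Sum of its 20 digits: 81.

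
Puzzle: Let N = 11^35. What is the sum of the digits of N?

11^35 = 2810243684806424785061213903353404851
Sum of its 37 digits: 140.

140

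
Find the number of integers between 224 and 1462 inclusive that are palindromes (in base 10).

82

The integers in [224, 1462] that are palindromes (in base 10): 232, 242, 252, 262, 272, 282, …, 1331, 1441.
82 qualify.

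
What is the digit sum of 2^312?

2^312 = 8343699359066055009355553539724812947666814540455674882605631280555545803830627148527195652096
Sum of its 94 digits: 433.

433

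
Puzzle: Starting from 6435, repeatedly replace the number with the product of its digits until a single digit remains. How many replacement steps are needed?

6435 → 360 → 0 (2 steps)

2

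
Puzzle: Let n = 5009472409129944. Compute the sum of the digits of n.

5+0+0+9+4+7+2+4+0+9+1+2+9+9+4+4 = 69

69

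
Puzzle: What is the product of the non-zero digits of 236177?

2×3×6×1×7×7 = 1764

1764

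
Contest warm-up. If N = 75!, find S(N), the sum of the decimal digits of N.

432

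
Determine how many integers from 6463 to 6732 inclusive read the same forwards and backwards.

The integers in [6463, 6732] that read the same forwards and backwards: 6556, 6666.
2 qualify.

2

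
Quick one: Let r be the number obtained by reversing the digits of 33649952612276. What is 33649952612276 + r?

Reverse of 33649952612276 is 67221625994633.
33649952612276 + 67221625994633 = 100871578606909

100871578606909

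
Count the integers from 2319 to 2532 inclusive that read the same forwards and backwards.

2

The integers in [2319, 2532] that read the same forwards and backwards: 2332, 2442.
2 qualify.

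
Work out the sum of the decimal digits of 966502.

9+6+6+5+0+2 = 28

28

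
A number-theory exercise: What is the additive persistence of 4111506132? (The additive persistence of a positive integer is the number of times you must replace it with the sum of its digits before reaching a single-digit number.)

2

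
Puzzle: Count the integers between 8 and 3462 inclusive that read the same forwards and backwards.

126

The integers in [8, 3462] that read the same forwards and backwards: 8, 9, 11, 22, 33, 44, …, 3333, 3443.
126 qualify.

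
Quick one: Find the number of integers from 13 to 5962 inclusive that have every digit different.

3229

The integers in [13, 5962] that have every digit different: 13, 14, 15, 16, 17, 18, …, 5961, 5962.
3229 qualify.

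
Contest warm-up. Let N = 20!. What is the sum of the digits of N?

20! = 2432902008176640000
Sum of its 19 digits: 54.

54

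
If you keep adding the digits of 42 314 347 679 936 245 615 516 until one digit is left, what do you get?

4

4+2+3+1+4+3+4+7+6+7+9+9+3+6+2+4+5+6+1+5+5+1+6 = 103
1+0+3 = 4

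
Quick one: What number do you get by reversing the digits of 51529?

Reversing 51529 gives 92515.

92515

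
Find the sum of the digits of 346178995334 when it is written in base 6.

29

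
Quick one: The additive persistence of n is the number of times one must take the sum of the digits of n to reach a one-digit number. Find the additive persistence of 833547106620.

833547106620 → 45 → 9 (2 steps)

2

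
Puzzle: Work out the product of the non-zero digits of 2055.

50

2×5×5 = 50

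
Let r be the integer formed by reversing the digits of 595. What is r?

Reversing 595 gives 595.

595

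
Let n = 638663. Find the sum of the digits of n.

32

6+3+8+6+6+3 = 32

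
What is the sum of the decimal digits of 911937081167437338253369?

109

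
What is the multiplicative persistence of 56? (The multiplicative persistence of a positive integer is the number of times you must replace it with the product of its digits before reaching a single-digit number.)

2

56 → 30 → 0 (2 steps)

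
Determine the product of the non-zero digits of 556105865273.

7560000

5×5×6×1×5×8×6×5×2×7×3 = 7560000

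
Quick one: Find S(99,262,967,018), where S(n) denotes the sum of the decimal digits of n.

59

9+9+2+6+2+9+6+7+0+1+8 = 59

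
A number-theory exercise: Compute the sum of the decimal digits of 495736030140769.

4+9+5+7+3+6+0+3+0+1+4+0+7+6+9 = 64

64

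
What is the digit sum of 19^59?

334

19^59 = 2795519050787988516063758624111613832293204846720819550121716154178018428779
Sum of its 76 digits: 334.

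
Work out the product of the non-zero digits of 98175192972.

9×8×1×7×5×1×9×2×9×7×2 = 5715360

5715360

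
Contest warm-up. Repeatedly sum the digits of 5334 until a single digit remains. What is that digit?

6

5+3+3+4 = 15
1+5 = 6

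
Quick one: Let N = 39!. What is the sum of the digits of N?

39! = 20397882081197443358640281739902897356800000000
Sum of its 47 digits: 189.

189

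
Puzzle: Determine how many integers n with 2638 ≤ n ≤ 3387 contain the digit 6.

194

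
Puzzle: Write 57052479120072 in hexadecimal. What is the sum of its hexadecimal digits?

57052479120072 in base 16 is 33E390C062C8.
Digit sum: 3+3+14+3+9+0+12+0+6+2+12+8 = 72.

72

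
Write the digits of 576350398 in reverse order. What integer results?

893053675

Reversing 576350398 gives 893053675.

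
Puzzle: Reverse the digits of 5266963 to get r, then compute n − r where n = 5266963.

1570338

Reverse of 5266963 is 3696625.
5266963 − 3696625 = 1570338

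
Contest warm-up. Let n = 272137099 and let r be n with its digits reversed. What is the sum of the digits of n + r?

44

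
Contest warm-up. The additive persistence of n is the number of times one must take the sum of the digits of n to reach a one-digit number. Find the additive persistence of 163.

2

163 → 10 → 1 (2 steps)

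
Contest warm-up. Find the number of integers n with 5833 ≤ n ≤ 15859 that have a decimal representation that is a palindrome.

101

The integers in [5833, 15859] that have a decimal representation that is a palindrome: 5885, 5995, 6006, 6116, 6226, 6336, …, 15751, 15851.
101 qualify.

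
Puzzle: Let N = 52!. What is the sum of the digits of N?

52! = 80658175170943878571660636856403766975289505440883277824000000000000
Sum of its 68 digits: 279.

279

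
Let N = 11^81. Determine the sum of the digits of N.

11^81 = 2253240236044012487937308538033349567966729852481170503814810577345406584190098644811
Sum of its 85 digits: 359.

359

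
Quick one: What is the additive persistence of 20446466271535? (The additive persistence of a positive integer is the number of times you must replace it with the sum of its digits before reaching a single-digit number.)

20446466271535 → 55 → 10 → 1 (3 steps)

3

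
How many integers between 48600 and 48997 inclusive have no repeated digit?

126

The integers in [48600, 48997] that have no repeated digit: 48601, 48602, 48603, 48605, 48607, 48609, …, 48975, 48976.
126 qualify.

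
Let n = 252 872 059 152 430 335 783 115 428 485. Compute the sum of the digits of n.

2+5+2+8+7+2+0+5+9+1+5+2+4+3+0+3+3+5+7+8+3+1+1+5+4+2+8+4+8+5 = 122

122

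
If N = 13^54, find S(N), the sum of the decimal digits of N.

316

13^54 = 1422135653750684847524758738836375672734734444846971695885689
Sum of its 61 digits: 316.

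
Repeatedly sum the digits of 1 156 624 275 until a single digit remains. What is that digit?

1+1+5+6+6+2+4+2+7+5 = 39
3+9 = 12
1+2 = 3
(Equivalently, 1 156 624 275 mod 9 = 3.)

3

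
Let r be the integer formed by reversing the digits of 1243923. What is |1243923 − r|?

Reverse of 1243923 is 3293421.
|1243923 − 3293421| = 2049498

2049498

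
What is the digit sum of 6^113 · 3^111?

594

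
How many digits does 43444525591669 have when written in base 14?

12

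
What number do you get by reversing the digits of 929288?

Reversing 929288 gives 882929.

882929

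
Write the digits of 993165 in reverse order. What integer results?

Reversing 993165 gives 561399.

561399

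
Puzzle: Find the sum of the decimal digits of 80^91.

80^91 = 151771007205135083665582961470587414581438034300948400097797844510851897281656913920000000000000000000000000000000000000000000000000000000000000000000000000000000000000000000
Sum of its 174 digits: 359.

359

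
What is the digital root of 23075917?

2+3+0+7+5+9+1+7 = 34
3+4 = 7

7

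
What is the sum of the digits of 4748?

23

4+7+4+8 = 23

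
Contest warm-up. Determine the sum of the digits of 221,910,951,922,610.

50

2+2+1+9+1+0+9+5+1+9+2+2+6+1+0 = 50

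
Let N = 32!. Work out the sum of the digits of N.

32! = 263130836933693530167218012160000000
Sum of its 36 digits: 108.

108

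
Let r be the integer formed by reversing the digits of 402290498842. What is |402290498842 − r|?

153396406638

Reverse of 402290498842 is 248894092204.
|402290498842 − 248894092204| = 153396406638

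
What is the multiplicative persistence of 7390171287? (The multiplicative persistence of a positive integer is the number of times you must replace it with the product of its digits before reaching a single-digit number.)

7390171287 → 0 (1 step)

1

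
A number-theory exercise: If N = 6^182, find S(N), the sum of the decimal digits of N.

603

6^182 = 4202692063030046830609921780488091738797724741769969342056068350358126849490187085057808105930621261426015922942545098004869567022013073063936
Sum of its 142 digits: 603.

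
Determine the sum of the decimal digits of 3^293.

639

3^293 = 62593268888243427522325572648417154077029581904589591436433557420379056779834968721444995955962021668152942131046179260545730559106399531123
Sum of its 140 digits: 639.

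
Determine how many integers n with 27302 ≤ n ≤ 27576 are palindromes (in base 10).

The integers in [27302, 27576] that are palindromes (in base 10): 27372, 27472, 27572.
3 qualify.

3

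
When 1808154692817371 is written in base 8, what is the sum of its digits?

45

1808154692817371 in base 8 is 63310072212410733.
Digit sum: 6+3+3+1+0+0+7+2+2+1+2+4+1+0+7+3+3 = 45.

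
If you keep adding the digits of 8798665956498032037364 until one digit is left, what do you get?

8+7+9+8+6+6+5+9+5+6+4+9+8+0+3+2+0+3+7+3+6+4 = 118
1+1+8 = 10
1+0 = 1
(Equivalently, 8798665956498032037364 mod 9 = 1.)

1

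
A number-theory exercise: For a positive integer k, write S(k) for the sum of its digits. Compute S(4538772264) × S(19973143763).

S(4538772264) = 4+5+3+8+7+7+2+2+6+4 = 48.
S(19973143763) = 1+9+9+7+3+1+4+3+7+6+3 = 53.
48 · 53 = 2544.

2544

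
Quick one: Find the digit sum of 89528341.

8+9+5+2+8+3+4+1 = 40

40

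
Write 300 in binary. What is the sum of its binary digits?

4

300 in base 2 is 100101100.
Digit sum: 1+0+0+1+0+1+1+0+0 = 4.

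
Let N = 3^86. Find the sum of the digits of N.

3^86 = 107752636643058178097424660240453423951129
Sum of its 42 digits: 171.

171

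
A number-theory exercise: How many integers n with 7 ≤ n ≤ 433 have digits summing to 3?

9

The integers in [7, 433] that have digits summing to 3: 12, 21, 30, 102, 111, 120, 201, 210, 300.
9 qualify.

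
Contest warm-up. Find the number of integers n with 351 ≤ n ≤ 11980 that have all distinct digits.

5343

The integers in [351, 11980] that have all distinct digits: 351, 352, 354, 356, 357, 358, …, 10986, 10987.
5343 qualify.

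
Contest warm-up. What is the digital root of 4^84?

The digital root of n equals n mod 9 (or 9 when 9 | n), so we need 4^84 mod 9.
4^84 ≡ 1 (mod 9), so the digital root is 1.

1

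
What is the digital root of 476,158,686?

4+7+6+1+5+8+6+8+6 = 51
5+1 = 6

6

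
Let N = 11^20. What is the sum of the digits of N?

11^20 = 672749994932560009201
Sum of its 21 digits: 94.

94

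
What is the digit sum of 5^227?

731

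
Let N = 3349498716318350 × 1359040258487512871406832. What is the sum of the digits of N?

134

3349498716318350 × 1359040258487512871406832 = 4552103601228882931100156620240076967200
Sum of its 40 digits: 134.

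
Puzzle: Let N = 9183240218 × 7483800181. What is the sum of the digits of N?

107

9183240218 × 7483800181 = 68725534805634879458
Sum of its 20 digits: 107.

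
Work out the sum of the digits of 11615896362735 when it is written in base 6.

45

11615896362735 in base 6 is 40412134044035343.
Digit sum: 4+0+4+1+2+1+3+4+0+4+4+0+3+5+3+4+3 = 45.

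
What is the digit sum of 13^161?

871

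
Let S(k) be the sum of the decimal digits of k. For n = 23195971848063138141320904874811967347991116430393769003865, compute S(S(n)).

8

First digit sum: 260.
2+6+0 = 8.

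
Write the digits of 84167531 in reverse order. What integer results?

Reversing 84167531 gives 13576148.

13576148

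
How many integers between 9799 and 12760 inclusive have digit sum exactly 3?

10

The integers in [9799, 12760] that have digit sum exactly 3: 10002, 10011, 10020, 10101, 10110, 10200, 11001, 11010, 11100, 12000.
10 qualify.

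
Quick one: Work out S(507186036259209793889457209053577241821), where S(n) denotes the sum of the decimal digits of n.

179

5+0+7+1+8+6+0+3+6+2+5+9+2+0+9+7+9+3+8+8+9+4+5+7+2+0+9+0+5+3+5+7+7+2+4+1+8+2+1 = 179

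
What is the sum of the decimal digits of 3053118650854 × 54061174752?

96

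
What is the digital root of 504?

5+0+4 = 9

9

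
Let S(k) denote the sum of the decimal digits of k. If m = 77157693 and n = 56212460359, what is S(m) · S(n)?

1935

S(77157693) = 7+7+1+5+7+6+9+3 = 45.
S(56212460359) = 5+6+2+1+2+4+6+0+3+5+9 = 43.
45 · 43 = 1935.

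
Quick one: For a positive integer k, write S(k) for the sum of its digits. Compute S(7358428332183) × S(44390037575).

2679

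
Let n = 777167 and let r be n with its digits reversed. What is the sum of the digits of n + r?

Reversal of 777167 is 761777; 777167 + 761777 = 1538944.
Digit sum of 1538944: 1+5+3+8+9+4+4 = 34.

34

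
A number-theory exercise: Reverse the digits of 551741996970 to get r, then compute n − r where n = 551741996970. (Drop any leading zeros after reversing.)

Reverse of 551741996970 is 79699147155.
551741996970 − 79699147155 = 472042849815

472042849815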